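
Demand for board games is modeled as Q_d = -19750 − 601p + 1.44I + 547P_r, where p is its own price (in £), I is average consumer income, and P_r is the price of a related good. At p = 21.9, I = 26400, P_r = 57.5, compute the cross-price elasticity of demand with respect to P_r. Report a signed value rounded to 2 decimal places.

At the given values, Q_d = -19750 − 601(21.9) + 1.44(26400) + 547(57.5) = 36556.6.
∂Q_d/∂P_r = 547.
E = (547) × (57.5/36556.6) = 0.8603…

0.86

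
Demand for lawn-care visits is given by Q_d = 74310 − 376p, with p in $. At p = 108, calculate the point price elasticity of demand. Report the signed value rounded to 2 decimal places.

dQ_d/dp = −376. At p = 108, Q_d = 74310 − 376(108) = 33702.
Ed = (dQ_d/dp)·(p/Q_d) = −376 × (108/33702) = -1.2049…

-1.20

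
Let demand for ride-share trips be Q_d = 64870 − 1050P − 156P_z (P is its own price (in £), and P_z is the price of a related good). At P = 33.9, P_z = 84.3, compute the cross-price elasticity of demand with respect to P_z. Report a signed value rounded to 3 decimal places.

-0.816

At the given values, Q_d = 64870 − 1050(33.9) − 156(84.3) = 16124.2.
∂Q_d/∂P_z = -156.
E = (-156) × (84.3/16124.2) = -0.81559…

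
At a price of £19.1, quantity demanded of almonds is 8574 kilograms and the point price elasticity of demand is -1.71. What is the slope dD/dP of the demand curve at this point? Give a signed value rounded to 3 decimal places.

Ed = (dD/dP)·(P/D) ⇒ dD/dP = Ed·D/P = (-1.71)·8574/19.1 = -767.61989…

-767.620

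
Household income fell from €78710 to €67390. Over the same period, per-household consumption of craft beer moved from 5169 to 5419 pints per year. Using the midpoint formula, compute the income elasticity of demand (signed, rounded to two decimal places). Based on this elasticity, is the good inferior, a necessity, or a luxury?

-0.30; inferior

%ΔQ = (5419 − 5169)/[( 5169 + 5419)/2] = 250/5294 = 0.047223…
%ΔIncome = (67390 − 78710)/[( 78710 + 67390)/2] = -11320/73050 = -0.154962…
E_income = (250/5294) / (-11320/73050) = -0.3047…
E_income < 0 ⇒ inferior good.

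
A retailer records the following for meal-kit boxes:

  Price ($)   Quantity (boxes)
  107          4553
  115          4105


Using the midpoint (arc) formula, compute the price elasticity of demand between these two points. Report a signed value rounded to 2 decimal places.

-1.44

%ΔQ = (4105 − 4553) / [(4553 + 4105)/2] = -448/4329 = -0.103488…
%ΔP = (115 − 107) / [(107 + 115)/2] = 8/111 = 0.072072…
Arc Ed = %ΔQ / %ΔP = (-448/4329) / (8/111) = -1.4358…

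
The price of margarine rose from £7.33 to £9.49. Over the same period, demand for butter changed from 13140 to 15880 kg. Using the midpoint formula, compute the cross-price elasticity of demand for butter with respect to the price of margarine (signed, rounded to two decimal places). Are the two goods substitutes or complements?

%ΔQ_{butter} = (15880 − 13140)/avg = 2740/14510 = 0.188835…
%ΔP_{margarine} = (9.49 − 7.33)/avg = 2.16/8.41 = 0.256837…
E_cross = (2740/14510) / (2.16/8.41) = 0.7352…
E_cross > 0 ⇒ the goods are substitutes.

0.74; substitutes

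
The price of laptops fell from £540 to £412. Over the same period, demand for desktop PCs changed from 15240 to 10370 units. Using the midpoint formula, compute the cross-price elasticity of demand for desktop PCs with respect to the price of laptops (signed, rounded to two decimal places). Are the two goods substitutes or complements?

1.41; substitutes

%ΔQ_{desktop PCs} = (10370 − 15240)/avg = -4870/12805 = -0.380320…
%ΔP_{laptops} = (412 − 540)/avg = -128/476 = -0.268907…
E_cross = (-4870/12805) / (-128/476) = 1.4143…
E_cross > 0 ⇒ the goods are substitutes.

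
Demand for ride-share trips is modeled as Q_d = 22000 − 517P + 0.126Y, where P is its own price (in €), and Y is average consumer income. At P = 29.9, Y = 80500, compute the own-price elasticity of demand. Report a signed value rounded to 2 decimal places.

-0.93

At the given values, Q_d = 22000 − 517(29.9) + 0.126(80500) = 16684.7.
∂Q_d/∂P = −517.
E = (-517) × (29.9/16684.7) = -0.9264…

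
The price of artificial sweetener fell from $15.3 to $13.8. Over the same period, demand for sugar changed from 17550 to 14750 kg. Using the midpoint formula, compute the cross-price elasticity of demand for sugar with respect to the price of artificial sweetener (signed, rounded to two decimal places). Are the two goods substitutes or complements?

1.68; substitutes

%ΔQ_{sugar} = (14750 − 17550)/avg = -2800/16150 = -0.173374…
%ΔP_{artificial sweetener} = (13.8 − 15.3)/avg = -1.5/14.55 = -0.103092…
E_cross = (-2800/16150) / (-1.5/14.55) = 1.6817…
E_cross > 0 ⇒ the goods are substitutes.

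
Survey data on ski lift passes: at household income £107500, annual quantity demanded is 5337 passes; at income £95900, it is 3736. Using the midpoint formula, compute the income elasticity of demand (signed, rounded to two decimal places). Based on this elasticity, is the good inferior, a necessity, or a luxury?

%ΔQ = (3736 − 5337)/[( 5337 + 3736)/2] = -1601/4536.5 = -0.352915…
%ΔIncome = (95900 − 107500)/[( 107500 + 95900)/2] = -11600/101700 = -0.114060…
E_income = (-1601/4536.5) / (-11600/101700) = 3.0940…
E_income > 1 ⇒ normal good, luxury.

3.09; luxury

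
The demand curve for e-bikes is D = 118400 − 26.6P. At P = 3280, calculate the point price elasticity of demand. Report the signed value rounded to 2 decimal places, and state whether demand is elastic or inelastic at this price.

-2.80; elastic

dD/dP = −26.6. At P = 3280, D = 118400 − 26.6(3280) = 31152.
Ed = (dD/dP)·(P/D) = −26.6 × (3280/31152) = -2.8007…
|Ed| = 2.80 > 1, so demand is elastic.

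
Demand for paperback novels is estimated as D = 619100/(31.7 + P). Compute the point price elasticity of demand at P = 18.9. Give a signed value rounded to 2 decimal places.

-0.37

dD/dP = −619100/(31.7 + P)² = -241.802. At P = 18.9, D = 12235.2.
Ed = (dD/dP)·(P/D) = (-241.802) × (18.9/12235.2) = -0.3735…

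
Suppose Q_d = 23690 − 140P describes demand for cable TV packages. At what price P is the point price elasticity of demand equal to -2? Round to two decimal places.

112.81

Ed = −140P/(23690 − 140P). Set this equal to -2:
140P = 2·(23690 − 140P) ⇒ 140P(1 + 2) = 2·23690
P = 2·23690 / (140·3) = 112.8095…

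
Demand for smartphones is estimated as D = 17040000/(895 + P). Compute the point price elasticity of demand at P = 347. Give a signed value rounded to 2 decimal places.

-0.28

dD/dP = −17040000/(895 + P)² = -11.0465. At P = 347, D = 13719.8.
Ed = (dD/dP)·(P/D) = (-11.0465) × (347/13719.8) = -0.2793…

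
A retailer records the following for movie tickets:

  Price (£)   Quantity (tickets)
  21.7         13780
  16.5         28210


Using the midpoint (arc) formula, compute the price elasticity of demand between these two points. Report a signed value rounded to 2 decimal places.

%ΔQ = (28210 − 13780) / [(13780 + 28210)/2] = 14430/20995 = 0.687306…
%ΔP = (16.5 − 21.7) / [(21.7 + 16.5)/2] = -5.2/19.1 = -0.272251…
Arc Ed = %ΔQ / %ΔP = (14430/20995) / (-5.2/19.1) = -2.5245…

-2.52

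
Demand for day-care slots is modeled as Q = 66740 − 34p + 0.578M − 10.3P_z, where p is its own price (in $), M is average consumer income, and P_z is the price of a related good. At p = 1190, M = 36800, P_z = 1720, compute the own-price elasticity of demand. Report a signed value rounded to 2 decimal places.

At the given values, Q = 66740 − 34(1190) + 0.578(36800) − 10.3(1720) = 29834.4.
∂Q/∂p = −34.
E = (-34) × (1190/29834.4) = -1.3561…

-1.36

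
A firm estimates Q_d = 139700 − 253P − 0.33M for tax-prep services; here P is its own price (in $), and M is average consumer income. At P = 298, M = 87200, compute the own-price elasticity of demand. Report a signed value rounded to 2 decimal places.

-2.12

At the given values, Q_d = 139700 − 253(298) − 0.33(87200) = 35530.
∂Q_d/∂P = −253.
E = (-253) × (298/35530) = -2.1219…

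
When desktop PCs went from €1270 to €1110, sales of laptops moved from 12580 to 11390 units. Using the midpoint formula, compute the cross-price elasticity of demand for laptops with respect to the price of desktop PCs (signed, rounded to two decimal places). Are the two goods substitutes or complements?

%ΔQ_{laptops} = (11390 − 12580)/avg = -1190/11985 = -0.099290…
%ΔP_{desktop PCs} = (1110 − 1270)/avg = -160/1190 = -0.134453…
E_cross = (-1190/11985) / (-160/1190) = 0.7384…
E_cross > 0 ⇒ the goods are substitutes.

0.74; substitutes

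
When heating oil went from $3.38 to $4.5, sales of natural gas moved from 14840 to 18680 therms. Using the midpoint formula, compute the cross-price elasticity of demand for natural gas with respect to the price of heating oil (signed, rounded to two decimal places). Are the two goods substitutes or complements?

%ΔQ_{natural gas} = (18680 − 14840)/avg = 3840/16760 = 0.229116…
%ΔP_{heating oil} = (4.5 − 3.38)/avg = 1.12/3.94 = 0.284263…
E_cross = (3840/16760) / (1.12/3.94) = 0.8060…
E_cross > 0 ⇒ the goods are substitutes.

0.81; substitutes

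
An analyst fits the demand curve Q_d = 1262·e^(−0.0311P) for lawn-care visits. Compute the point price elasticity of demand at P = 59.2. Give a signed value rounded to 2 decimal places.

-1.84

dQ_d/dP = −0.0311·Q_d = -6.22632. At P = 59.2, Q_d = 200.203.
Ed = (dQ_d/dP)·(P/Q_d) = (-6.22632) × (59.2/200.203) = -1.8411…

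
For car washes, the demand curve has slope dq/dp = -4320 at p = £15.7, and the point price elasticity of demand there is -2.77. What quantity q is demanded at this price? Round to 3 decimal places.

24485.199

Ed = (dq/dp)·(p/q) ⇒ q = (dq/dp)·p/Ed = (-4320)·15.7/(-2.77) = 24485.19855…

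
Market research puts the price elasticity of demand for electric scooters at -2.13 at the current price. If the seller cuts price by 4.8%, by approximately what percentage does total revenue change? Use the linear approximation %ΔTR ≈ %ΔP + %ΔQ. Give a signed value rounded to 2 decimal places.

%ΔQ ≈ Ed × %ΔP = (-2.13) × (-4.8%) = +10.2240%
%ΔTR ≈ %ΔP + %ΔQ = (-4.8%) + (+10.2240%) = +5.4240%

+5.42%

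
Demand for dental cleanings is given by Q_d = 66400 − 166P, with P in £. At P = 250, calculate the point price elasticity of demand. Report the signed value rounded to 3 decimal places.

-1.667

dQ_d/dP = −166. At P = 250, Q_d = 66400 − 166(250) = 24900.
Ed = (dQ_d/dP)·(P/Q_d) = −166 × (250/24900) = -1.66666…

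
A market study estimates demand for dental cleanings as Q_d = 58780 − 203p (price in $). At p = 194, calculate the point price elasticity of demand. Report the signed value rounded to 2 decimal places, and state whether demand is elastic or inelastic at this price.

dQ_d/dp = −203. At p = 194, Q_d = 58780 − 203(194) = 19398.
Ed = (dQ_d/dp)·(p/Q_d) = −203 × (194/19398) = -2.0302…
|Ed| = 2.03 > 1, so demand is elastic.

-2.03; elastic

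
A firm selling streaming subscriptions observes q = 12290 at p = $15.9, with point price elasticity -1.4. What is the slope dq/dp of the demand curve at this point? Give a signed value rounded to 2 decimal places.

Ed = (dq/dp)·(p/q) ⇒ dq/dp = Ed·q/p = (-1.4)·12290/15.9 = -1082.1383…

-1082.14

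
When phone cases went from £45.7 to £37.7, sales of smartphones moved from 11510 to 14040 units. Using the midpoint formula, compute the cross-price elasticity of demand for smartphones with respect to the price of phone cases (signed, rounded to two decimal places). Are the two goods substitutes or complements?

-1.03; complements

%ΔQ_{smartphones} = (14040 − 11510)/avg = 2530/12775 = 0.198043…
%ΔP_{phone cases} = (37.7 − 45.7)/avg = -8/41.7 = -0.191846…
E_cross = (2530/12775) / (-8/41.7) = -1.0322…
E_cross < 0 ⇒ the goods are complements.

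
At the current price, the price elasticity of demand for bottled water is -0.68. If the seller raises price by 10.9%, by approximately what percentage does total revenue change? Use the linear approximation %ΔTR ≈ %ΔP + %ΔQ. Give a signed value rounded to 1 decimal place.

+3.5%

%ΔQ ≈ Ed × %ΔP = (-0.68) × (+10.9%) = -7.4120%
%ΔTR ≈ %ΔP + %ΔQ = (+10.9%) + (-7.4120%) = +3.4880%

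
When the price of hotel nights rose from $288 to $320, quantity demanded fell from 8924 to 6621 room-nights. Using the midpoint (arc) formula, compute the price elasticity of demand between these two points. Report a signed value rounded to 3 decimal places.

%ΔQ = (6621 − 8924) / [(8924 + 6621)/2] = -2303/7772.5 = -0.296301…
%ΔP = (320 − 288) / [(288 + 320)/2] = 32/304 = 0.105263…
Arc Ed = %ΔQ / %ΔP = (-2303/7772.5) / (32/304) = -2.81486…

-2.815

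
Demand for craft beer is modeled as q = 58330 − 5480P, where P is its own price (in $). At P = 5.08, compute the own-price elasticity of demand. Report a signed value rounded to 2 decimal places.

-0.91

At the given values, q = 58330 − 5480(5.08) = 30491.6.
∂q/∂P = −5480.
E = (-5480) × (5.08/30491.6) = -0.9129…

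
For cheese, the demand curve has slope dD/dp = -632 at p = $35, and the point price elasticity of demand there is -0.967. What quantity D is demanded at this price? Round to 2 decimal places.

Ed = (dD/dp)·(p/D) ⇒ D = (dD/dp)·p/Ed = (-632)·35/(-0.967) = 22874.8707…

22874.87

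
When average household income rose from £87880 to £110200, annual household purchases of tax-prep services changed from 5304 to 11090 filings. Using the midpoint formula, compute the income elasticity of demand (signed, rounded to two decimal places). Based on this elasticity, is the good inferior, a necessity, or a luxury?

%ΔQ = (11090 − 5304)/[( 5304 + 11090)/2] = 5786/8197 = 0.705868…
%ΔIncome = (110200 − 87880)/[( 87880 + 110200)/2] = 22320/99040 = 0.225363…
E_income = (5786/8197) / (22320/99040) = 3.1321…
E_income > 1 ⇒ normal good, luxury.

3.13; luxury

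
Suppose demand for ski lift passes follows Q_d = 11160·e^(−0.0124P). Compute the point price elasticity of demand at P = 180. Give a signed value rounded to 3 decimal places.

-2.232

dQ_d/dP = −0.0124·Q_d = -14.8505. At P = 180, Q_d = 1197.62.
Ed = (dQ_d/dP)·(P/Q_d) = (-14.8505) × (180/1197.62) = -2.232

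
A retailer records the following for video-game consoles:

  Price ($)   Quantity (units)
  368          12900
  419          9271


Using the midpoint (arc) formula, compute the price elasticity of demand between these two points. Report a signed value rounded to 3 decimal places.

-2.526

%ΔQ = (9271 − 12900) / [(12900 + 9271)/2] = -3629/11085.5 = -0.327364…
%ΔP = (419 − 368) / [(368 + 419)/2] = 51/393.5 = 0.129606…
Arc Ed = %ΔQ / %ΔP = (-3629/11085.5) / (51/393.5) = -2.52584…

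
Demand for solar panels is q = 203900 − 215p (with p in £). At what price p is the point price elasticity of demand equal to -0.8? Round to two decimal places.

Ed = −215p/(203900 − 215p). Set this equal to -0.8:
215p = 0.8·(203900 − 215p) ⇒ 215p(1 + 0.8) = 0.8·203900
p = 0.8·203900 / (215·1.8) = 421.4987…

421.50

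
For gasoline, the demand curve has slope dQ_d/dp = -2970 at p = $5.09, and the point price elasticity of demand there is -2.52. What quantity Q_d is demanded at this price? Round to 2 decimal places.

Ed = (dQ_d/dp)·(p/Q_d) ⇒ Q_d = (dQ_d/dp)·p/Ed = (-2970)·5.09/(-2.52) = 5998.9285…

5998.93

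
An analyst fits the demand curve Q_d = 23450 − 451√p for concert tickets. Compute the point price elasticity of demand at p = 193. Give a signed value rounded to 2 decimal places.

-0.18

dQ_d/dp = −451/(2√p) = -16.2318. At p = 193, Q_d = 17184.5.
Ed = (dQ_d/dp)·(p/Q_d) = (-16.2318) × (193/17184.5) = -0.1823…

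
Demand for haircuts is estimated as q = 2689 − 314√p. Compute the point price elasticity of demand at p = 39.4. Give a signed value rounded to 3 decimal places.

dq/dp = −314/(2√p) = -25.0122. At p = 39.4, q = 718.04.
Ed = (dq/dp)·(p/q) = (-25.0122) × (39.4/718.04) = -1.37245…

-1.372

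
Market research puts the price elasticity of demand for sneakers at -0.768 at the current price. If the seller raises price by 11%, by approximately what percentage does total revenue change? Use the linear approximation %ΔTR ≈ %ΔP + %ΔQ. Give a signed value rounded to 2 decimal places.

%ΔQ ≈ Ed × %ΔP = (-0.768) × (+11%) = -8.4480%
%ΔTR ≈ %ΔP + %ΔQ = (+11%) + (-8.4480%) = +2.5520%

+2.55%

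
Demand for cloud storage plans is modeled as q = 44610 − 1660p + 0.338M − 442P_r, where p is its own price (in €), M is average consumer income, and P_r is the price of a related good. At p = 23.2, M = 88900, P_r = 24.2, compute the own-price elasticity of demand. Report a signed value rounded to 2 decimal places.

At the given values, q = 44610 − 1660(23.2) + 0.338(88900) − 442(24.2) = 25449.8.
∂q/∂p = −1660.
E = (-1660) × (23.2/25449.8) = -1.5132…

-1.51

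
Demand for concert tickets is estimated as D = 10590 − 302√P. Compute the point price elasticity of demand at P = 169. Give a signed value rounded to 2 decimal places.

-0.29

dD/dP = −302/(2√P) = -11.6154. At P = 169, D = 6664.
Ed = (dD/dP)·(P/D) = (-11.6154) × (169/6664) = -0.2945…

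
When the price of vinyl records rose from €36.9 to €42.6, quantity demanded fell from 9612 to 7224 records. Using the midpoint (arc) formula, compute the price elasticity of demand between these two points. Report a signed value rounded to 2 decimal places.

%ΔQ = (7224 − 9612) / [(9612 + 7224)/2] = -2388/8418 = -0.283677…
%ΔP = (42.6 − 36.9) / [(36.9 + 42.6)/2] = 5.7/39.75 = 0.143396…
Arc Ed = %ΔQ / %ΔP = (-2388/8418) / (5.7/39.75) = -1.9782…

-1.98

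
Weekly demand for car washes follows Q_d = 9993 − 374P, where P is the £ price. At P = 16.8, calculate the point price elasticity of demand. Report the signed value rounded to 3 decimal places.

dQ_d/dP = −374. At P = 16.8, Q_d = 9993 − 374(16.8) = 3709.8.
Ed = (dQ_d/dP)·(P/Q_d) = −374 × (16.8/3709.8) = -1.69367…

-1.694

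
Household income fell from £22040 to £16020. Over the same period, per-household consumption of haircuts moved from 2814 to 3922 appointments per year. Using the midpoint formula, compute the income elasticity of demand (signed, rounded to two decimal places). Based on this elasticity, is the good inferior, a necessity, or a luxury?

%ΔQ = (3922 − 2814)/[( 2814 + 3922)/2] = 1108/3368 = 0.328978…
%ΔIncome = (16020 − 22040)/[( 22040 + 16020)/2] = -6020/19030 = -0.316342…
E_income = (1108/3368) / (-6020/19030) = -1.0399…
E_income < 0 ⇒ inferior good.

-1.04; inferior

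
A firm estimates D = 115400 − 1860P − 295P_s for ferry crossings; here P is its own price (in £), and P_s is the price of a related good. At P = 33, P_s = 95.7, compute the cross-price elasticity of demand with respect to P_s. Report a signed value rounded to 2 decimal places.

At the given values, D = 115400 − 1860(33) − 295(95.7) = 25788.5.
∂D/∂P_s = -295.
E = (-295) × (95.7/25788.5) = -1.0947…

-1.09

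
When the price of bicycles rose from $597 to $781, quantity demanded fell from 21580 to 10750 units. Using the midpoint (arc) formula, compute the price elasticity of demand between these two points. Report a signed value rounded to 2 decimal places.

%ΔQ = (10750 − 21580) / [(21580 + 10750)/2] = -10830/16165 = -0.669965…
%ΔP = (781 − 597) / [(597 + 781)/2] = 184/689 = 0.267053…
Arc Ed = %ΔQ / %ΔP = (-10830/16165) / (184/689) = -2.5087…

-2.51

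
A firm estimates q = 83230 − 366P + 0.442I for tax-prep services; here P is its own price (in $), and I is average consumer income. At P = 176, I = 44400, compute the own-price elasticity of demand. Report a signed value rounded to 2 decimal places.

At the given values, q = 83230 − 366(176) + 0.442(44400) = 38438.8.
∂q/∂P = −366.
E = (-366) × (176/38438.8) = -1.6758…

-1.68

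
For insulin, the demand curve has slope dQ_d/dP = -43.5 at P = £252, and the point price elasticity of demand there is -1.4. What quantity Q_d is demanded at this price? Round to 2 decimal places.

7830.00

Ed = (dQ_d/dP)·(P/Q_d) ⇒ Q_d = (dQ_d/dP)·P/Ed = (-43.5)·252/(-1.4) = 7830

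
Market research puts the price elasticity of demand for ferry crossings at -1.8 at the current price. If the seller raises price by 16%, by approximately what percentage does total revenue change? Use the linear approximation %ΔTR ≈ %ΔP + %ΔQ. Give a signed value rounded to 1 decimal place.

%ΔQ ≈ Ed × %ΔP = (-1.8) × (+16%) = -28.8000%
%ΔTR ≈ %ΔP + %ΔQ = (+16%) + (-28.8000%) = -12.8000%

-12.8%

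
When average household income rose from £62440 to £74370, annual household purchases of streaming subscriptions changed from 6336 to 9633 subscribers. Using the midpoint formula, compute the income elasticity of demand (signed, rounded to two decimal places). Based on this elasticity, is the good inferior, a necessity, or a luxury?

%ΔQ = (9633 − 6336)/[( 6336 + 9633)/2] = 3297/7984.5 = 0.412925…
%ΔIncome = (74370 − 62440)/[( 62440 + 74370)/2] = 11930/68405 = 0.174402…
E_income = (3297/7984.5) / (11930/68405) = 2.3676…
E_income > 1 ⇒ normal good, luxury.

2.37; luxury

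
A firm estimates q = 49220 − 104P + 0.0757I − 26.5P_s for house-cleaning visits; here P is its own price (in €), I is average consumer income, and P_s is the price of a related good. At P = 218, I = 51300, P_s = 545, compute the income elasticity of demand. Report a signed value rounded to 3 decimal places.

0.243

At the given values, q = 49220 − 104(218) + 0.0757(51300) − 26.5(545) = 15988.91.
∂q/∂I = 0.0757.
E = (0.0757) × (51300/15988.91) = 0.24288…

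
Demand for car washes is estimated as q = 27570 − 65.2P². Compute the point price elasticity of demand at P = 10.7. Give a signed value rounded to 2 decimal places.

-0.74

dq/dP = −2·65.2·P = -1395.28. At P = 10.7, q = 20105.252.
Ed = (dq/dP)·(P/q) = (-1395.28) × (10.7/20105.252) = -0.7425…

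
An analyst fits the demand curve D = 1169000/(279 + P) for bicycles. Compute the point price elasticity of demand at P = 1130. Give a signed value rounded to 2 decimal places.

dD/dP = −1169000/(279 + P)² = -0.588834. At P = 1130, D = 829.666.
Ed = (dD/dP)·(P/D) = (-0.588834) × (1130/829.666) = -0.8019…

-0.80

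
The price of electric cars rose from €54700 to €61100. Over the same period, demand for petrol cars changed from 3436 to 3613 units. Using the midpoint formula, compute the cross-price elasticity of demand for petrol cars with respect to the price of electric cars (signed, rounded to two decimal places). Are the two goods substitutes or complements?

%ΔQ_{petrol cars} = (3613 − 3436)/avg = 177/3524.5 = 0.050219…
%ΔP_{electric cars} = (61100 − 54700)/avg = 6400/57900 = 0.110535…
E_cross = (177/3524.5) / (6400/57900) = 0.4543…
E_cross > 0 ⇒ the goods are substitutes.

0.45; substitutes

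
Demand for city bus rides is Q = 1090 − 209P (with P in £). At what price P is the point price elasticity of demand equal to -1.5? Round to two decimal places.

3.13

Ed = −209P/(1090 − 209P). Set this equal to -1.5:
209P = 1.5·(1090 − 209P) ⇒ 209P(1 + 1.5) = 1.5·1090
P = 1.5·1090 / (209·2.5) = 3.1291…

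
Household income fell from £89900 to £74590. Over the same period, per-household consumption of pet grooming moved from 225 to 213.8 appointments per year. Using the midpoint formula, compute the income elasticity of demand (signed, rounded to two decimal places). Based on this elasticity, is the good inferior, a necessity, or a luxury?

0.27; necessity

%ΔQ = (213.8 − 225)/[( 225 + 213.8)/2] = -11.2/219.4 = -0.051048…
%ΔIncome = (74590 − 89900)/[( 89900 + 74590)/2] = -15310/82245 = -0.186151…
E_income = (-11.2/219.4) / (-15310/82245) = 0.2742…
0 < E_income < 1 ⇒ normal good, necessity.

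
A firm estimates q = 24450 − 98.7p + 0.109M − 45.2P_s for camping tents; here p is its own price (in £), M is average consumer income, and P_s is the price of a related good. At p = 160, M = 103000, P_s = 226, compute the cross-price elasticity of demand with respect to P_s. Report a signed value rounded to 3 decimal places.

-1.056

At the given values, q = 24450 − 98.7(160) + 0.109(103000) − 45.2(226) = 9669.8.
∂q/∂P_s = -45.2.
E = (-45.2) × (226/9669.8) = -1.05640…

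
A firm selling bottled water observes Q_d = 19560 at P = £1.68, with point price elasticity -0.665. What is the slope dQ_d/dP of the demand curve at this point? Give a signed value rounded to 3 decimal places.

Ed = (dQ_d/dP)·(P/Q_d) ⇒ dQ_d/dP = Ed·Q_d/P = (-0.665)·19560/1.68 = -7742.5

-7742.500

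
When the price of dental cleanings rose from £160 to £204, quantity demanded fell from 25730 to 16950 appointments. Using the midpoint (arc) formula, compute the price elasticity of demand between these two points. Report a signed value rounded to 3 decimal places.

-1.702

%ΔQ = (16950 − 25730) / [(25730 + 16950)/2] = -8780/21340 = -0.411433…
%ΔP = (204 − 160) / [(160 + 204)/2] = 44/182 = 0.241758…
Arc Ed = %ΔQ / %ΔP = (-8780/21340) / (44/182) = -1.70184…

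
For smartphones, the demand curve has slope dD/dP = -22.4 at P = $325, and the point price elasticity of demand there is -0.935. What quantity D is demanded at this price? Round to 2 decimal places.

7786.10

Ed = (dD/dP)·(P/D) ⇒ D = (dD/dP)·P/Ed = (-22.4)·325/(-0.935) = 7786.0962…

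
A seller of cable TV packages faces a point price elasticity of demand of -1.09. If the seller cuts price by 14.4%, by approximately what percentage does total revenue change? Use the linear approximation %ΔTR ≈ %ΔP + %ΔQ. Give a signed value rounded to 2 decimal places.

+1.30%

%ΔQ ≈ Ed × %ΔP = (-1.09) × (-14.4%) = +15.6960%
%ΔTR ≈ %ΔP + %ΔQ = (-14.4%) + (+15.6960%) = +1.2960%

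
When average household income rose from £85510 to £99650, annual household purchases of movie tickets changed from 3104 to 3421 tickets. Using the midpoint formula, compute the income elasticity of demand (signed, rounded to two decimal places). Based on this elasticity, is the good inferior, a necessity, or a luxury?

0.64; necessity

%ΔQ = (3421 − 3104)/[( 3104 + 3421)/2] = 317/3262.5 = 0.097164…
%ΔIncome = (99650 − 85510)/[( 85510 + 99650)/2] = 14140/92580 = 0.152732…
E_income = (317/3262.5) / (14140/92580) = 0.6361…
0 < E_income < 1 ⇒ normal good, necessity.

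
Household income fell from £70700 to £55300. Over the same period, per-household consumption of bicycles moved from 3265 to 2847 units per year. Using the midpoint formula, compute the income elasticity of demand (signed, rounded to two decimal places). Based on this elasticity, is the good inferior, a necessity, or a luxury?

%ΔQ = (2847 − 3265)/[( 3265 + 2847)/2] = -418/3056 = -0.136780…
%ΔIncome = (55300 − 70700)/[( 70700 + 55300)/2] = -15400/63000 = -0.244444…
E_income = (-418/3056) / (-15400/63000) = 0.5595…
0 < E_income < 1 ⇒ normal good, necessity.

0.56; necessity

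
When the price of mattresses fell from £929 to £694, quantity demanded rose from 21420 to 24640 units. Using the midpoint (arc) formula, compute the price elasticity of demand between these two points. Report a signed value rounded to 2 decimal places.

%ΔQ = (24640 − 21420) / [(21420 + 24640)/2] = 3220/23030 = 0.139817…
%ΔP = (694 − 929) / [(929 + 694)/2] = -235/811.5 = -0.289587…
Arc Ed = %ΔQ / %ΔP = (3220/23030) / (-235/811.5) = -0.4828…

-0.48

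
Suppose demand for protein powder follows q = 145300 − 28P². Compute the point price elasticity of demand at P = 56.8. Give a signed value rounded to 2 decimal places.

-3.29

dq/dP = −2·28·P = -3180.8. At P = 56.8, q = 54965.28.
Ed = (dq/dP)·(P/q) = (-3180.8) × (56.8/54965.28) = -3.2869…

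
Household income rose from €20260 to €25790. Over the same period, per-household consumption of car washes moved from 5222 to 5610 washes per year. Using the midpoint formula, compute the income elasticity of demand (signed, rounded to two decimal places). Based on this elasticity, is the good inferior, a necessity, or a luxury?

0.30; necessity

%ΔQ = (5610 − 5222)/[( 5222 + 5610)/2] = 388/5416 = 0.071639…
%ΔIncome = (25790 − 20260)/[( 20260 + 25790)/2] = 5530/23025 = 0.240173…
E_income = (388/5416) / (5530/23025) = 0.2982…
0 < E_income < 1 ⇒ normal good, necessity.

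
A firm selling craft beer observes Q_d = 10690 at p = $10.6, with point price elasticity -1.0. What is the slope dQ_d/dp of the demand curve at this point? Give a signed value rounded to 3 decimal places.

-1008.491

Ed = (dQ_d/dp)·(p/Q_d) ⇒ dQ_d/dp = Ed·Q_d/p = (-1.0)·10690/10.6 = -1008.49056…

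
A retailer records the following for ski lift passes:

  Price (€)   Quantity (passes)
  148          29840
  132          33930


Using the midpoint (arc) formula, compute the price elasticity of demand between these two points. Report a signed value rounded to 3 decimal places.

%ΔQ = (33930 − 29840) / [(29840 + 33930)/2] = 4090/31885 = 0.128273…
%ΔP = (132 − 148) / [(148 + 132)/2] = -16/140 = -0.114285…
Arc Ed = %ΔQ / %ΔP = (4090/31885) / (-16/140) = -1.12239…

-1.122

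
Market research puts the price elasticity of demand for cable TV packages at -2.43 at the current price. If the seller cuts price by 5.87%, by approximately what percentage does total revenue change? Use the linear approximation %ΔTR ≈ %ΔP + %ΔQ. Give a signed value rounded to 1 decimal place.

+8.4%

%ΔQ ≈ Ed × %ΔP = (-2.43) × (-5.87%) = +14.2641%
%ΔTR ≈ %ΔP + %ΔQ = (-5.87%) + (+14.2641%) = +8.3941%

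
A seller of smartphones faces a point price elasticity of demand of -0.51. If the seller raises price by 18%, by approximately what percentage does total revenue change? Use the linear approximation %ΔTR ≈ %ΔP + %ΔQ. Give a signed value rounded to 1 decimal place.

+8.8%

%ΔQ ≈ Ed × %ΔP = (-0.51) × (+18%) = -9.1800%
%ΔTR ≈ %ΔP + %ΔQ = (+18%) + (-9.1800%) = +8.8200%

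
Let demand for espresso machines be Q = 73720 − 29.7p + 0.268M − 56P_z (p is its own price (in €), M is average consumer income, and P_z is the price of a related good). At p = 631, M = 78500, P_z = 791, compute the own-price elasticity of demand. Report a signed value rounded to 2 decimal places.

At the given values, Q = 73720 − 29.7(631) + 0.268(78500) − 56(791) = 31721.3.
∂Q/∂p = −29.7.
E = (-29.7) × (631/31721.3) = -0.5907…

-0.59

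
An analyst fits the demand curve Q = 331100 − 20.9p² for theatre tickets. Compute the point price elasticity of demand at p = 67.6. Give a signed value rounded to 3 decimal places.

dQ/dp = −2·20.9·p = -2825.68. At p = 67.6, Q = 235592.016.
Ed = (dQ/dp)·(p/Q) = (-2825.68) × (67.6/235592.016) = -0.81079…

-0.811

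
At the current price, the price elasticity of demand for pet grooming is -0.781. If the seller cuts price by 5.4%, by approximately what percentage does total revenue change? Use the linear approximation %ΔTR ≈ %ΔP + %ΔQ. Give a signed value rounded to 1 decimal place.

-1.2%

%ΔQ ≈ Ed × %ΔP = (-0.781) × (-5.4%) = +4.2174%
%ΔTR ≈ %ΔP + %ΔQ = (-5.4%) + (+4.2174%) = -1.1826%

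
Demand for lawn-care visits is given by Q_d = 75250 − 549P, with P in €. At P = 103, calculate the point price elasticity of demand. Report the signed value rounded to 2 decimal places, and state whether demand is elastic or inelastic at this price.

dQ_d/dP = −549. At P = 103, Q_d = 75250 − 549(103) = 18703.
Ed = (dQ_d/dP)·(P/Q_d) = −549 × (103/18703) = -3.0234…
|Ed| = 3.02 > 1, so demand is elastic.

-3.02; elastic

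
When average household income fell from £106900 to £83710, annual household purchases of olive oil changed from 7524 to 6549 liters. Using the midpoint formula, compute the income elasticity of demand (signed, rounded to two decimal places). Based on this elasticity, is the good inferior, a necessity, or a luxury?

%ΔQ = (6549 − 7524)/[( 7524 + 6549)/2] = -975/7036.5 = -0.138563…
%ΔIncome = (83710 − 106900)/[( 106900 + 83710)/2] = -23190/95305 = -0.243324…
E_income = (-975/7036.5) / (-23190/95305) = 0.5694…
0 < E_income < 1 ⇒ normal good, necessity.

0.57; necessity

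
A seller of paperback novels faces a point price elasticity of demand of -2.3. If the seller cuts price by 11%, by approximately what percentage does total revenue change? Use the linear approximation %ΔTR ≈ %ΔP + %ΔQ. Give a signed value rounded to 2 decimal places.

+14.30%

%ΔQ ≈ Ed × %ΔP = (-2.3) × (-11%) = +25.3000%
%ΔTR ≈ %ΔP + %ΔQ = (-11%) + (+25.3000%) = +14.3000%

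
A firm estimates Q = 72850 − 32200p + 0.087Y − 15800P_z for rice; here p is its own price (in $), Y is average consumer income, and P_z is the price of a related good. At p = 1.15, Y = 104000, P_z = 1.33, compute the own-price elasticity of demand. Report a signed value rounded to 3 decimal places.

At the given values, Q = 72850 − 32200(1.15) + 0.087(104000) − 15800(1.33) = 23854.
∂Q/∂p = −32200.
E = (-32200) × (1.15/23854) = -1.55236…

-1.552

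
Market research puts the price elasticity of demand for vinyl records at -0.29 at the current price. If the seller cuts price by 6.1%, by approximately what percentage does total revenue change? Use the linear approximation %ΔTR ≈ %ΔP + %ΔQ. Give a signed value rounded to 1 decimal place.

-4.3%

%ΔQ ≈ Ed × %ΔP = (-0.29) × (-6.1%) = +1.7690%
%ΔTR ≈ %ΔP + %ΔQ = (-6.1%) + (+1.7690%) = -4.3310%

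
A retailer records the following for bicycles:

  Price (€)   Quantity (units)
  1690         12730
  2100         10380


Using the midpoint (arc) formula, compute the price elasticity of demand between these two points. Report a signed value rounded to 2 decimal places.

%ΔQ = (10380 − 12730) / [(12730 + 10380)/2] = -2350/11555 = -0.203375…
%ΔP = (2100 − 1690) / [(1690 + 2100)/2] = 410/1895 = 0.216358…
Arc Ed = %ΔQ / %ΔP = (-2350/11555) / (410/1895) = -0.9399…

-0.94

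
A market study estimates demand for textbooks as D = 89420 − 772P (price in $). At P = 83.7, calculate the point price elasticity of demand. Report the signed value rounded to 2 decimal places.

-2.61

dD/dP = −772. At P = 83.7, D = 89420 − 772(83.7) = 24803.6.
Ed = (dD/dP)·(P/D) = −772 × (83.7/24803.6) = -2.6051…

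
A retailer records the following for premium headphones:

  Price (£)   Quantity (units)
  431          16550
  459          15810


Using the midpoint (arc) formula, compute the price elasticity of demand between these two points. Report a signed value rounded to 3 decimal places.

-0.727

%ΔQ = (15810 − 16550) / [(16550 + 15810)/2] = -740/16180 = -0.045735…
%ΔP = (459 − 431) / [(431 + 459)/2] = 28/445 = 0.062921…
Arc Ed = %ΔQ / %ΔP = (-740/16180) / (28/445) = -0.72686…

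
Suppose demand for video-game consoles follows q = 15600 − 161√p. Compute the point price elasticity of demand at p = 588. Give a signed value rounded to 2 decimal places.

dq/dp = −161/(2√p) = -3.31976. At p = 588, q = 11696.
Ed = (dq/dp)·(p/q) = (-3.31976) × (588/11696) = -0.1668…

-0.17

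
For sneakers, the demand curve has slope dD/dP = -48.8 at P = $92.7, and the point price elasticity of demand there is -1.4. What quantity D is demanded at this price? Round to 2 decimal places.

3231.26

Ed = (dD/dP)·(P/D) ⇒ D = (dD/dP)·P/Ed = (-48.8)·92.7/(-1.4) = 3231.2571…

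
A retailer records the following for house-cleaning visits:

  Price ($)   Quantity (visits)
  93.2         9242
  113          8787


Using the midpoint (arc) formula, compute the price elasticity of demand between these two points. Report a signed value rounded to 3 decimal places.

%ΔQ = (8787 − 9242) / [(9242 + 8787)/2] = -455/9014.5 = -0.050474…
%ΔP = (113 − 93.2) / [(93.2 + 113)/2] = 19.8/103.1 = 0.192046…
Arc Ed = %ΔQ / %ΔP = (-455/9014.5) / (19.8/103.1) = -0.26282…

-0.263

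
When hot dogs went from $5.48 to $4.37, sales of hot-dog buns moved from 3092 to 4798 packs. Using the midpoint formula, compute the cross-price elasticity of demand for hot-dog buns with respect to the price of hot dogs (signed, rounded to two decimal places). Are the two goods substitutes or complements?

-1.92; complements

%ΔQ_{hot-dog buns} = (4798 − 3092)/avg = 1706/3945 = 0.432446…
%ΔP_{hot dogs} = (4.37 − 5.48)/avg = -1.11/4.925 = -0.225380…
E_cross = (1706/3945) / (-1.11/4.925) = -1.9187…
E_cross < 0 ⇒ the goods are complements.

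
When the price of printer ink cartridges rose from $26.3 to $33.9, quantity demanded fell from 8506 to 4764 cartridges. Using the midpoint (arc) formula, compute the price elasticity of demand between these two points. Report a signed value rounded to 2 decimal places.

%ΔQ = (4764 − 8506) / [(8506 + 4764)/2] = -3742/6635 = -0.563978…
%ΔP = (33.9 − 26.3) / [(26.3 + 33.9)/2] = 7.6/30.1 = 0.252491…
Arc Ed = %ΔQ / %ΔP = (-3742/6635) / (7.6/30.1) = -2.2336…

-2.23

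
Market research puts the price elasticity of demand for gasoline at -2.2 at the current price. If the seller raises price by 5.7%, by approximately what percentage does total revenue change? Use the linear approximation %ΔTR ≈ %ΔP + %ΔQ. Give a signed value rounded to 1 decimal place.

-6.8%

%ΔQ ≈ Ed × %ΔP = (-2.2) × (+5.7%) = -12.5400%
%ΔTR ≈ %ΔP + %ΔQ = (+5.7%) + (-12.5400%) = -6.8400%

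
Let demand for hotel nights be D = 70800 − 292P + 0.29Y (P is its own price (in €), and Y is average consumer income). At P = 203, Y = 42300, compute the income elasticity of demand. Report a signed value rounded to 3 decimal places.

0.516

At the given values, D = 70800 − 292(203) + 0.29(42300) = 23791.
∂D/∂Y = 0.29.
E = (0.29) × (42300/23791) = 0.51561…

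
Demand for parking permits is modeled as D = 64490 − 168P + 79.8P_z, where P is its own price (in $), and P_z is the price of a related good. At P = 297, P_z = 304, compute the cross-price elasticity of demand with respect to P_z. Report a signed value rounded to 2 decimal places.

0.62

At the given values, D = 64490 − 168(297) + 79.8(304) = 38853.2.
∂D/∂P_z = 79.8.
E = (79.8) × (304/38853.2) = 0.6243…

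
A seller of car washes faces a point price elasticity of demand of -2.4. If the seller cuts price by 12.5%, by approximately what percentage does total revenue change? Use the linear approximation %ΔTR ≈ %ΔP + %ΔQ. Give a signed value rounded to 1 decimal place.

%ΔQ ≈ Ed × %ΔP = (-2.4) × (-12.5%) = +30.0000%
%ΔTR ≈ %ΔP + %ΔQ = (-12.5%) + (+30.0000%) = +17.5000%

+17.5%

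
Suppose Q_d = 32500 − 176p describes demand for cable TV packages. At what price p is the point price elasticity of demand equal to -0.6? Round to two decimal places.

Ed = −176p/(32500 − 176p). Set this equal to -0.6:
176p = 0.6·(32500 − 176p) ⇒ 176p(1 + 0.6) = 0.6·32500
p = 0.6·32500 / (176·1.6) = 69.2471…

69.25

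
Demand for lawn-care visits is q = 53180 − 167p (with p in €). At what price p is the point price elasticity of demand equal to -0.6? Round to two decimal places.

119.42

Ed = −167p/(53180 − 167p). Set this equal to -0.6:
167p = 0.6·(53180 − 167p) ⇒ 167p(1 + 0.6) = 0.6·53180
p = 0.6·53180 / (167·1.6) = 119.4161…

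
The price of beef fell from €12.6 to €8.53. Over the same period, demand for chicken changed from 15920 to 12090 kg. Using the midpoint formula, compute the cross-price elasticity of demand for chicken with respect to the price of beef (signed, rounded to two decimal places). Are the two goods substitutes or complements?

0.71; substitutes

%ΔQ_{chicken} = (12090 − 15920)/avg = -3830/14005 = -0.273473…
%ΔP_{beef} = (8.53 − 12.6)/avg = -4.07/10.565 = -0.385234…
E_cross = (-3830/14005) / (-4.07/10.565) = 0.7098…
E_cross > 0 ⇒ the goods are substitutes.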